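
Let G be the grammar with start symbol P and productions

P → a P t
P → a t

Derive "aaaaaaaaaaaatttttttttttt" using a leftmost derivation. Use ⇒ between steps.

P ⇒ aPt ⇒ aaPtt ⇒ aaaPttt ⇒ aaaaPtttt ⇒ aaaaaPttttt ⇒ aaaaaaPtttttt ⇒ aaaaaaaPttttttt ⇒ aaaaaaaaPtttttttt ⇒ aaaaaaaaaPttttttttt ⇒ aaaaaaaaaaPtttttttttt ⇒ aaaaaaaaaaaPttttttttttt ⇒ aaaaaaaaaaaatttttttttttt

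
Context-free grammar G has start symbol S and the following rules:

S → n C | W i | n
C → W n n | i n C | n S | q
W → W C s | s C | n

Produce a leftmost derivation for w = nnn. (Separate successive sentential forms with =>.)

S=>nC=>nnS=>nnn

S => nC   [S → n C]
nC => nnS   [C → n S]
nnS => nnn   [S → n]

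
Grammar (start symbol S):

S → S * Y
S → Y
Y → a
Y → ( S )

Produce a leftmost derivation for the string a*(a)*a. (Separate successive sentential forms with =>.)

S => S*Y => S*Y*Y => Y*Y*Y => a*Y*Y => a*(S)*Y => a*(Y)*Y => a*(a)*Y => a*(a)*a

S => S*Y   [S → S * Y]
S*Y => S*Y*Y   [S → S * Y]
S*Y*Y => Y*Y*Y   [S → Y]
Y*Y*Y => a*Y*Y   [Y → a]
a*Y*Y => a*(S)*Y   [Y → ( S )]
a*(S)*Y => a*(Y)*Y   [S → Y]
a*(Y)*Y => a*(a)*Y   [Y → a]
a*(a)*Y => a*(a)*a   [Y → a]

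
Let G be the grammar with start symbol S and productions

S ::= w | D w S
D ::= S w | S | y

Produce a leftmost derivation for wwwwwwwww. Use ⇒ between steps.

S ⇒ DwS   [S ::= D w S]
DwS ⇒ SwwS   [D ::= S w]
SwwS ⇒ DwSwwS   [S ::= D w S]
DwSwwS ⇒ SwSwwS   [D ::= S]
SwSwwS ⇒ wwSwwS   [S ::= w]
wwSwwS ⇒ wwwwwS   [S ::= w]
wwwwwS ⇒ wwwwwDwS   [S ::= D w S]
wwwwwDwS ⇒ wwwwwSwwS   [D ::= S w]
wwwwwSwwS ⇒ wwwwwwwwS   [S ::= w]
wwwwwwwwS ⇒ wwwwwwwww   [S ::= w]

S⇒DwS⇒SwwS⇒DwSwwS⇒SwSwwS⇒wwSwwS⇒wwwwwS⇒wwwwwDwS⇒wwwwwSwwS⇒wwwwwwwwS⇒wwwwwwwww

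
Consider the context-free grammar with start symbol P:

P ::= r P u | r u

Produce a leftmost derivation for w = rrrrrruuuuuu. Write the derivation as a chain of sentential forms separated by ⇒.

P⇒rPu⇒rrPuu⇒rrrPuuu⇒rrrrPuuuu⇒rrrrrPuuuuu⇒rrrrrruuuuuu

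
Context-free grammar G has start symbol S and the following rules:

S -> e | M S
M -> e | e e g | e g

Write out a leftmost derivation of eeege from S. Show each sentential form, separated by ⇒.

S ⇒ MS ⇒ eS ⇒ eMS ⇒ eeS ⇒ eeMS ⇒ eeegS ⇒ eeege

S ⇒ MS   [S -> M S]
MS ⇒ eS   [M -> e]
eS ⇒ eMS   [S -> M S]
eMS ⇒ eeS   [M -> e]
eeS ⇒ eeMS   [S -> M S]
eeMS ⇒ eeegS   [M -> e g]
eeegS ⇒ eeege   [S -> e]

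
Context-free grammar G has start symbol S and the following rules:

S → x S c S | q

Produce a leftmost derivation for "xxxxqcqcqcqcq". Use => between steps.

S => xScS => xxScScS => xxxScScScS => xxxxScScScScS => xxxxqcScScScS => xxxxqcqcScScS => xxxxqcqcqcScS => xxxxqcqcqcqcS => xxxxqcqcqcqcq

S => xScS   [S → x S c S]
xScS => xxScScS   [S → x S c S]
xxScScS => xxxScScScS   [S → x S c S]
xxxScScScS => xxxxScScScScS   [S → x S c S]
xxxxScScScScS => xxxxqcScScScS   [S → q]
xxxxqcScScScS => xxxxqcqcScScS   [S → q]
xxxxqcqcScScS => xxxxqcqcqcScS   [S → q]
xxxxqcqcqcScS => xxxxqcqcqcqcS   [S → q]
xxxxqcqcqcqcS => xxxxqcqcqcqcq   [S → q]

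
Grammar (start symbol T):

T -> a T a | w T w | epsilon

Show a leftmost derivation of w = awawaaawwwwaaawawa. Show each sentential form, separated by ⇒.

T ⇒ aTa ⇒ awTwa ⇒ awaTawa ⇒ awawTwawa ⇒ awawaTawawa ⇒ awawaaTaawawa ⇒ awawaaaTaaawawa ⇒ awawaaawTwaaawawa ⇒ awawaaawwTwwaaawawa ⇒ awawaaawwwwaaawawa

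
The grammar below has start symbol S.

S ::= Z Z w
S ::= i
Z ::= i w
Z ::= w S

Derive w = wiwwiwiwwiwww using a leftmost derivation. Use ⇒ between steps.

S ⇒ ZZw ⇒ wSZw ⇒ wiZw ⇒ wiwSw ⇒ wiwZZww ⇒ wiwwSZww ⇒ wiwwZZwZww ⇒ wiwwiwZwZww ⇒ wiwwiwiwwZww ⇒ wiwwiwiwwiwww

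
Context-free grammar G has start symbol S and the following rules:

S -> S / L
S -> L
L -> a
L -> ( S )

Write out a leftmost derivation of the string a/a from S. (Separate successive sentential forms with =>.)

S=>S/L=>L/L=>a/L=>a/a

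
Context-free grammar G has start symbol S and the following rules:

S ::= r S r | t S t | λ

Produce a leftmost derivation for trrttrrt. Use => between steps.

S => tSt => trSrt => trrSrrt => trrtStrrt => trrttrrt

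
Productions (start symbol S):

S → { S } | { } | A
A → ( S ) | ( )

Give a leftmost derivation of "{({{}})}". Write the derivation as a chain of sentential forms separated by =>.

S => {S} => {A} => {(S)} => {({S})} => {({{}})}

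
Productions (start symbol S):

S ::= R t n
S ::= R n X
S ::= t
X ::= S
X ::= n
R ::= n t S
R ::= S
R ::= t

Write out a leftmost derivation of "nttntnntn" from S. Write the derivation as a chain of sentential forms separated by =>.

S => Rtn => ntStn => ntRnXtn => nttnXtn => nttnStn => nttnRnXtn => nttntnXtn => nttntnntn

S => Rtn   [S ::= R t n]
Rtn => ntStn   [R ::= n t S]
ntStn => ntRnXtn   [S ::= R n X]
ntRnXtn => nttnXtn   [R ::= t]
nttnXtn => nttnStn   [X ::= S]
nttnStn => nttnRnXtn   [S ::= R n X]
nttnRnXtn => nttntnXtn   [R ::= t]
nttntnXtn => nttntnntn   [X ::= n]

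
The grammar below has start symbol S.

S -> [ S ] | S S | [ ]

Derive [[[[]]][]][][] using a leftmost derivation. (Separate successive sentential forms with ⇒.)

S ⇒ SS   [S -> S S]
SS ⇒ SSS   [S -> S S]
SSS ⇒ [S]SS   [S -> [ S ]]
[S]SS ⇒ [SS]SS   [S -> S S]
[SS]SS ⇒ [[S]S]SS   [S -> [ S ]]
[[S]S]SS ⇒ [[[S]]S]SS   [S -> [ S ]]
[[[S]]S]SS ⇒ [[[[]]]S]SS   [S -> [ ]]
[[[[]]]S]SS ⇒ [[[[]]][]]SS   [S -> [ ]]
[[[[]]][]]SS ⇒ [[[[]]][]][]S   [S -> [ ]]
[[[[]]][]][]S ⇒ [[[[]]][]][][]   [S -> [ ]]

S⇒SS⇒SSS⇒[S]SS⇒[SS]SS⇒[[S]S]SS⇒[[[S]]S]SS⇒[[[[]]]S]SS⇒[[[[]]][]]SS⇒[[[[]]][]][]S⇒[[[[]]][]][][]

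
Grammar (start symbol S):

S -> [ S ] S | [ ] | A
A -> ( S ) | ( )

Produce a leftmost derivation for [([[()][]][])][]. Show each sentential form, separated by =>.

S => [S]S => [A]S => [(S)]S => [([S]S)]S => [([[S]S]S)]S => [([[A]S]S)]S => [([[()]S]S)]S => [([[()][]]S)]S => [([[()][]][])]S => [([[()][]][])][]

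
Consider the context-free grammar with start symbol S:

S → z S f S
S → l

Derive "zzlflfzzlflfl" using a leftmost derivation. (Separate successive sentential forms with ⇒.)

S⇒zSfS⇒zzSfSfS⇒zzlfSfS⇒zzlflfS⇒zzlflfzSfS⇒zzlflfzzSfSfS⇒zzlflfzzlfSfS⇒zzlflfzzlflfS⇒zzlflfzzlflfl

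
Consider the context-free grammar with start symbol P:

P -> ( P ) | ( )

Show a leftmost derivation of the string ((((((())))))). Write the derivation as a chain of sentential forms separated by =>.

P => (P)   [P -> ( P )]
(P) => ((P))   [P -> ( P )]
((P)) => (((P)))   [P -> ( P )]
(((P))) => ((((P))))   [P -> ( P )]
((((P)))) => (((((P)))))   [P -> ( P )]
(((((P))))) => ((((((P))))))   [P -> ( P )]
((((((P)))))) => ((((((()))))))   [P -> ( )]

P=>(P)=>((P))=>(((P)))=>((((P))))=>(((((P)))))=>((((((P))))))=>((((((()))))))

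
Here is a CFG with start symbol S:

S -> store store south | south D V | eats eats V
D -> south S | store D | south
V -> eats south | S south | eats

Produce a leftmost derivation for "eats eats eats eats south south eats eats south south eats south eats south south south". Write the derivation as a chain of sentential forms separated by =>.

S => eats eats V => eats eats S south => eats eats eats eats V south => eats eats eats eats S south south => eats eats eats eats south D V south south => eats eats eats eats south south S V south south => eats eats eats eats south south eats eats V V south south => eats eats eats eats south south eats eats S south V south south => eats eats eats eats south south eats eats south D V south V south south => eats eats eats eats south south eats eats south south V south V south south => eats eats eats eats south south eats eats south south eats south V south south => eats eats eats eats south south eats eats south south eats south eats south south south

S => eats eats V   [S -> eats eats V]
eats eats V => eats eats S south   [V -> S south]
eats eats S south => eats eats eats eats V south   [S -> eats eats V]
eats eats eats eats V south => eats eats eats eats S south south   [V -> S south]
eats eats eats eats S south south => eats eats eats eats south D V south south   [S -> south D V]
eats eats eats eats south D V south south => eats eats eats eats south south S V south south   [D -> south S]
eats eats eats eats south south S V south south => eats eats eats eats south south eats eats V V south south   [S -> eats eats V]
eats eats eats eats south south eats eats V V south south => eats eats eats eats south south eats eats S south V south south   [V -> S south]
eats eats eats eats south south eats eats S south V south south => eats eats eats eats south south eats eats south D V south V south south   [S -> south D V]
eats eats eats eats south south eats eats south D V south V south south => eats eats eats eats south south eats eats south south V south V south south   [D -> south]
eats eats eats eats south south eats eats south south V south V south south => eats eats eats eats south south eats eats south south eats south V south south   [V -> eats]
eats eats eats eats south south eats eats south south eats south V south south => eats eats eats eats south south eats eats south south eats south eats south south south   [V -> eats south]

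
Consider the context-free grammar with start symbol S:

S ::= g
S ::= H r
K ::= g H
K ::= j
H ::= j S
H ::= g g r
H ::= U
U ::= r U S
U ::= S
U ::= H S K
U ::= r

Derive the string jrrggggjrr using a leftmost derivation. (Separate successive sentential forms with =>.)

S => Hr   [S ::= H r]
Hr => jSr   [H ::= j S]
jSr => jHrr   [S ::= H r]
jHrr => jUrr   [H ::= U]
jUrr => jHSKrr   [U ::= H S K]
jHSKrr => jUSKrr   [H ::= U]
jUSKrr => jrUSSKrr   [U ::= r U S]
jrUSSKrr => jrrUSSSKrr   [U ::= r U S]
jrrUSSSKrr => jrrSSSSKrr   [U ::= S]
jrrSSSSKrr => jrrgSSSKrr   [S ::= g]
jrrgSSSKrr => jrrggSSKrr   [S ::= g]
jrrggSSKrr => jrrgggSKrr   [S ::= g]
jrrgggSKrr => jrrggggKrr   [S ::= g]
jrrggggKrr => jrrggggjrr   [K ::= j]

S=>Hr=>jSr=>jHrr=>jUrr=>jHSKrr=>jUSKrr=>jrUSSKrr=>jrrUSSSKrr=>jrrSSSSKrr=>jrrgSSSKrr=>jrrggSSKrr=>jrrgggSKrr=>jrrggggKrr=>jrrggggjrr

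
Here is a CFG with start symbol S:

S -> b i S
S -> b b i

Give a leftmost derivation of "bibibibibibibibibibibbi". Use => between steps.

S => biS => bibiS => bibibiS => bibibibiS => bibibibibiS => bibibibibibiS => bibibibibibibiS => bibibibibibibibiS => bibibibibibibibibiS => bibibibibibibibibibiS => bibibibibibibibibibibbi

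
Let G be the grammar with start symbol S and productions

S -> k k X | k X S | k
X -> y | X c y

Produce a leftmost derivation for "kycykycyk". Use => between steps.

S=>kXS=>kXcyS=>kycyS=>kycykXS=>kycykXcyS=>kycykycyS=>kycykycyk

S => kXS   [S -> k X S]
kXS => kXcyS   [X -> X c y]
kXcyS => kycyS   [X -> y]
kycyS => kycykXS   [S -> k X S]
kycykXS => kycykXcyS   [X -> X c y]
kycykXcyS => kycykycyS   [X -> y]
kycykycyS => kycykycyk   [S -> k]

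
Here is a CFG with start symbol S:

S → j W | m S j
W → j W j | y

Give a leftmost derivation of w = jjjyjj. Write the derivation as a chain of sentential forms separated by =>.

S=>jW=>jjWj=>jjjWjj=>jjjyjj

S => jW   [S → j W]
jW => jjWj   [W → j W j]
jjWj => jjjWjj   [W → j W j]
jjjWjj => jjjyjj   [W → y]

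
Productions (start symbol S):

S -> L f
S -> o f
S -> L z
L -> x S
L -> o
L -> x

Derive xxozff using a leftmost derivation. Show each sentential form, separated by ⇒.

S ⇒ Lf ⇒ xSf ⇒ xLff ⇒ xxSff ⇒ xxLzff ⇒ xxozff

S ⇒ Lf   [S -> L f]
Lf ⇒ xSf   [L -> x S]
xSf ⇒ xLff   [S -> L f]
xLff ⇒ xxSff   [L -> x S]
xxSff ⇒ xxLzff   [S -> L z]
xxLzff ⇒ xxozff   [L -> o]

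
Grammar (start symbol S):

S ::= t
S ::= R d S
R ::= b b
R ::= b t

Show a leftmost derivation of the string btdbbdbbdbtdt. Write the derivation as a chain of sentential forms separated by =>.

S => RdS   [S ::= R d S]
RdS => btdS   [R ::= b t]
btdS => btdRdS   [S ::= R d S]
btdRdS => btdbbdS   [R ::= b b]
btdbbdS => btdbbdRdS   [S ::= R d S]
btdbbdRdS => btdbbdbbdS   [R ::= b b]
btdbbdbbdS => btdbbdbbdRdS   [S ::= R d S]
btdbbdbbdRdS => btdbbdbbdbtdS   [R ::= b t]
btdbbdbbdbtdS => btdbbdbbdbtdt   [S ::= t]

S => RdS => btdS => btdRdS => btdbbdS => btdbbdRdS => btdbbdbbdS => btdbbdbbdRdS => btdbbdbbdbtdS => btdbbdbbdbtdt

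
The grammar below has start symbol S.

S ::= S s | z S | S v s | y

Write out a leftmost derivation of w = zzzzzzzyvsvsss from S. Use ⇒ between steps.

S ⇒ zS   [S ::= z S]
zS ⇒ zzS   [S ::= z S]
zzS ⇒ zzSs   [S ::= S s]
zzSs ⇒ zzzSs   [S ::= z S]
zzzSs ⇒ zzzzSs   [S ::= z S]
zzzzSs ⇒ zzzzzSs   [S ::= z S]
zzzzzSs ⇒ zzzzzzSs   [S ::= z S]
zzzzzzSs ⇒ zzzzzzzSs   [S ::= z S]
zzzzzzzSs ⇒ zzzzzzzSss   [S ::= S s]
zzzzzzzSss ⇒ zzzzzzzSvsss   [S ::= S v s]
zzzzzzzSvsss ⇒ zzzzzzzSvsvsss   [S ::= S v s]
zzzzzzzSvsvsss ⇒ zzzzzzzyvsvsss   [S ::= y]

S ⇒ zS ⇒ zzS ⇒ zzSs ⇒ zzzSs ⇒ zzzzSs ⇒ zzzzzSs ⇒ zzzzzzSs ⇒ zzzzzzzSs ⇒ zzzzzzzSss ⇒ zzzzzzzSvsss ⇒ zzzzzzzSvsvsss ⇒ zzzzzzzyvsvsss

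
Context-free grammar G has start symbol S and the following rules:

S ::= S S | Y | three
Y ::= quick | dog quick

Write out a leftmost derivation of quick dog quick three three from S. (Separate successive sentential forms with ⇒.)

S ⇒ S S ⇒ Y S ⇒ quick S ⇒ quick S S ⇒ quick S S S ⇒ quick Y S S ⇒ quick dog quick S S ⇒ quick dog quick three S ⇒ quick dog quick three three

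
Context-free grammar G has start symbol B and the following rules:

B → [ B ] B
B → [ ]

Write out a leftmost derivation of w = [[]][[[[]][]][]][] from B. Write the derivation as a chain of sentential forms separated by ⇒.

B⇒[B]B⇒[[]]B⇒[[]][B]B⇒[[]][[B]B]B⇒[[]][[[B]B]B]B⇒[[]][[[[]]B]B]B⇒[[]][[[[]][]]B]B⇒[[]][[[[]][]][]]B⇒[[]][[[[]][]][]][]

B ⇒ [B]B   [B → [ B ] B]
[B]B ⇒ [[]]B   [B → [ ]]
[[]]B ⇒ [[]][B]B   [B → [ B ] B]
[[]][B]B ⇒ [[]][[B]B]B   [B → [ B ] B]
[[]][[B]B]B ⇒ [[]][[[B]B]B]B   [B → [ B ] B]
[[]][[[B]B]B]B ⇒ [[]][[[[]]B]B]B   [B → [ ]]
[[]][[[[]]B]B]B ⇒ [[]][[[[]][]]B]B   [B → [ ]]
[[]][[[[]][]]B]B ⇒ [[]][[[[]][]][]]B   [B → [ ]]
[[]][[[[]][]][]]B ⇒ [[]][[[[]][]][]][]   [B → [ ]]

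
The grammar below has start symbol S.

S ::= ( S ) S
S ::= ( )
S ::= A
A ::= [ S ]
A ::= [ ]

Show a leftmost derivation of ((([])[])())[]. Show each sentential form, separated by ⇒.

S ⇒ (S)S   [S ::= ( S ) S]
(S)S ⇒ ((S)S)S   [S ::= ( S ) S]
((S)S)S ⇒ (((S)S)S)S   [S ::= ( S ) S]
(((S)S)S)S ⇒ (((A)S)S)S   [S ::= A]
(((A)S)S)S ⇒ ((([])S)S)S   [A ::= [ ]]
((([])S)S)S ⇒ ((([])A)S)S   [S ::= A]
((([])A)S)S ⇒ ((([])[])S)S   [A ::= [ ]]
((([])[])S)S ⇒ ((([])[])())S   [S ::= ( )]
((([])[])())S ⇒ ((([])[])())A   [S ::= A]
((([])[])())A ⇒ ((([])[])())[]   [A ::= [ ]]

S ⇒ (S)S ⇒ ((S)S)S ⇒ (((S)S)S)S ⇒ (((A)S)S)S ⇒ ((([])S)S)S ⇒ ((([])A)S)S ⇒ ((([])[])S)S ⇒ ((([])[])())S ⇒ ((([])[])())A ⇒ ((([])[])())[]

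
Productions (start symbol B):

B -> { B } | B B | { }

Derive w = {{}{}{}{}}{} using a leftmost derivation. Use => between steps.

B => BB => {B}B => {BB}B => {BBB}B => {BBBB}B => {{}BBB}B => {{}{}BB}B => {{}{}{}B}B => {{}{}{}{}}B => {{}{}{}{}}{}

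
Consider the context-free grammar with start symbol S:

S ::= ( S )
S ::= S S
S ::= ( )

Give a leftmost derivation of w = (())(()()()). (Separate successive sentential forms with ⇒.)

S ⇒ SS   [S ::= S S]
SS ⇒ (S)S   [S ::= ( S )]
(S)S ⇒ (())S   [S ::= ( )]
(())S ⇒ (())(S)   [S ::= ( S )]
(())(S) ⇒ (())(SS)   [S ::= S S]
(())(SS) ⇒ (())(SSS)   [S ::= S S]
(())(SSS) ⇒ (())(()SS)   [S ::= ( )]
(())(()SS) ⇒ (())(()()S)   [S ::= ( )]
(())(()()S) ⇒ (())(()()())   [S ::= ( )]

S ⇒ SS ⇒ (S)S ⇒ (())S ⇒ (())(S) ⇒ (())(SS) ⇒ (())(SSS) ⇒ (())(()SS) ⇒ (())(()()S) ⇒ (())(()()())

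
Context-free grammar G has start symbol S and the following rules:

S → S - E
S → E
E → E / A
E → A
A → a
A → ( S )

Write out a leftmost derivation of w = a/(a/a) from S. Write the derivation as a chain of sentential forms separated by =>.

S => E   [S → E]
E => E/A   [E → E / A]
E/A => A/A   [E → A]
A/A => a/A   [A → a]
a/A => a/(S)   [A → ( S )]
a/(S) => a/(E)   [S → E]
a/(E) => a/(E/A)   [E → E / A]
a/(E/A) => a/(A/A)   [E → A]
a/(A/A) => a/(a/A)   [A → a]
a/(a/A) => a/(a/a)   [A → a]

S => E => E/A => A/A => a/A => a/(S) => a/(E) => a/(E/A) => a/(A/A) => a/(a/A) => a/(a/a)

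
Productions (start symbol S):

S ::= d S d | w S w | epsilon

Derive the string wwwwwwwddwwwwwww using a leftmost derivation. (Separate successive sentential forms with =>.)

S => wSw => wwSww => wwwSwww => wwwwSwwww => wwwwwSwwwww => wwwwwwSwwwwww => wwwwwwwSwwwwwww => wwwwwwwdSdwwwwwww => wwwwwwwddwwwwwww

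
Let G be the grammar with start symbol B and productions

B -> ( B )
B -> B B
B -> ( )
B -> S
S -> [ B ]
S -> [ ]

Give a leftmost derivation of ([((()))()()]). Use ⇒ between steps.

B ⇒ (B)   [B -> ( B )]
(B) ⇒ (S)   [B -> S]
(S) ⇒ ([B])   [S -> [ B ]]
([B]) ⇒ ([BB])   [B -> B B]
([BB]) ⇒ ([BBB])   [B -> B B]
([BBB]) ⇒ ([(B)BB])   [B -> ( B )]
([(B)BB]) ⇒ ([((B))BB])   [B -> ( B )]
([((B))BB]) ⇒ ([((()))BB])   [B -> ( )]
([((()))BB]) ⇒ ([((()))()B])   [B -> ( )]
([((()))()B]) ⇒ ([((()))()()])   [B -> ( )]

B ⇒ (B) ⇒ (S) ⇒ ([B]) ⇒ ([BB]) ⇒ ([BBB]) ⇒ ([(B)BB]) ⇒ ([((B))BB]) ⇒ ([((()))BB]) ⇒ ([((()))()B]) ⇒ ([((()))()()])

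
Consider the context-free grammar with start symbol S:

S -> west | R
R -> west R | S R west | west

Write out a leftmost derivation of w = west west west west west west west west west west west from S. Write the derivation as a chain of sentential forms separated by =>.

S => R => S R west => west R west => west S R west west => west R R west west => west west R west west => west west west R west west => west west west west R west west => west west west west S R west west west => west west west west west R west west west => west west west west west S R west west west west => west west west west west R R west west west west => west west west west west west R west west west west => west west west west west west west west west west west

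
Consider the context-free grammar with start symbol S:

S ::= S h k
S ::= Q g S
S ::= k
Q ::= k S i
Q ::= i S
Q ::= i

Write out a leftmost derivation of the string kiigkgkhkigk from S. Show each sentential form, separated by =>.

S => QgS   [S ::= Q g S]
QgS => kSigS   [Q ::= k S i]
kSigS => kShkigS   [S ::= S h k]
kShkigS => kQgShkigS   [S ::= Q g S]
kQgShkigS => kiSgShkigS   [Q ::= i S]
kiSgShkigS => kiQgSgShkigS   [S ::= Q g S]
kiQgSgShkigS => kiigSgShkigS   [Q ::= i]
kiigSgShkigS => kiigkgShkigS   [S ::= k]
kiigkgShkigS => kiigkgkhkigS   [S ::= k]
kiigkgkhkigS => kiigkgkhkigk   [S ::= k]

S => QgS => kSigS => kShkigS => kQgShkigS => kiSgShkigS => kiQgSgShkigS => kiigSgShkigS => kiigkgShkigS => kiigkgkhkigS => kiigkgkhkigk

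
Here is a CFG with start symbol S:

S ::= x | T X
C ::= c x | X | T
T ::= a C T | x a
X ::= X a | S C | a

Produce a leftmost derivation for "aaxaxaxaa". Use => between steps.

S => TX   [S ::= T X]
TX => aCTX   [T ::= a C T]
aCTX => aTTX   [C ::= T]
aTTX => aaCTTX   [T ::= a C T]
aaCTTX => aaTTTX   [C ::= T]
aaTTTX => aaxaTTX   [T ::= x a]
aaxaTTX => aaxaxaTX   [T ::= x a]
aaxaxaTX => aaxaxaxaX   [T ::= x a]
aaxaxaxaX => aaxaxaxaa   [X ::= a]

S => TX => aCTX => aTTX => aaCTTX => aaTTTX => aaxaTTX => aaxaxaTX => aaxaxaxaX => aaxaxaxaa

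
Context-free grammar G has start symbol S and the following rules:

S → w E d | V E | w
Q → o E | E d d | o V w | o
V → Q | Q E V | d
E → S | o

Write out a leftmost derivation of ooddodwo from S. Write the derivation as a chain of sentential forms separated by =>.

S=>VE=>QE=>oVwE=>oQEVwE=>oEddEVwE=>ooddEVwE=>ooddoVwE=>ooddodwE=>ooddodwo

S => VE   [S → V E]
VE => QE   [V → Q]
QE => oVwE   [Q → o V w]
oVwE => oQEVwE   [V → Q E V]
oQEVwE => oEddEVwE   [Q → E d d]
oEddEVwE => ooddEVwE   [E → o]
ooddEVwE => ooddoVwE   [E → o]
ooddoVwE => ooddodwE   [V → d]
ooddodwE => ooddodwo   [E → o]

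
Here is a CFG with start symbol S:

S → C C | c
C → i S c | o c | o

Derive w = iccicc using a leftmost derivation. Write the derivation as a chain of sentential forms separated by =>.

S => CC => iScC => iccC => icciSc => iccicc

S => CC   [S → C C]
CC => iScC   [C → i S c]
iScC => iccC   [S → c]
iccC => icciSc   [C → i S c]
icciSc => iccicc   [S → c]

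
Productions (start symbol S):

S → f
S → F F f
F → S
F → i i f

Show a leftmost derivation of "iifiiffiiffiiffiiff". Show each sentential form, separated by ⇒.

S ⇒ FFf   [S → F F f]
FFf ⇒ SFf   [F → S]
SFf ⇒ FFfFf   [S → F F f]
FFfFf ⇒ SFfFf   [F → S]
SFfFf ⇒ FFfFfFf   [S → F F f]
FFfFfFf ⇒ SFfFfFf   [F → S]
SFfFfFf ⇒ FFfFfFfFf   [S → F F f]
FFfFfFfFf ⇒ iifFfFfFfFf   [F → i i f]
iifFfFfFfFf ⇒ iifiiffFfFfFf   [F → i i f]
iifiiffFfFfFf ⇒ iifiiffiiffFfFf   [F → i i f]
iifiiffiiffFfFf ⇒ iifiiffiiffiiffFf   [F → i i f]
iifiiffiiffiiffFf ⇒ iifiiffiiffiiffiiff   [F → i i f]

S ⇒ FFf ⇒ SFf ⇒ FFfFf ⇒ SFfFf ⇒ FFfFfFf ⇒ SFfFfFf ⇒ FFfFfFfFf ⇒ iifFfFfFfFf ⇒ iifiiffFfFfFf ⇒ iifiiffiiffFfFf ⇒ iifiiffiiffiiffFf ⇒ iifiiffiiffiiffiiff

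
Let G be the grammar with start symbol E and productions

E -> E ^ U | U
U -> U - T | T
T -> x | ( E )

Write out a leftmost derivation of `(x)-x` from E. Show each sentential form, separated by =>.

E => U   [E -> U]
U => U-T   [U -> U - T]
U-T => T-T   [U -> T]
T-T => (E)-T   [T -> ( E )]
(E)-T => (U)-T   [E -> U]
(U)-T => (T)-T   [U -> T]
(T)-T => (x)-T   [T -> x]
(x)-T => (x)-x   [T -> x]

E=>U=>U-T=>T-T=>(E)-T=>(U)-T=>(T)-T=>(x)-T=>(x)-x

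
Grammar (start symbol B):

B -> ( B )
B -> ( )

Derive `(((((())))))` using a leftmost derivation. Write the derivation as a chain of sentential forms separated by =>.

B => (B) => ((B)) => (((B))) => ((((B)))) => (((((B))))) => (((((())))))

B => (B)   [B -> ( B )]
(B) => ((B))   [B -> ( B )]
((B)) => (((B)))   [B -> ( B )]
(((B))) => ((((B))))   [B -> ( B )]
((((B)))) => (((((B)))))   [B -> ( B )]
(((((B))))) => (((((())))))   [B -> ( )]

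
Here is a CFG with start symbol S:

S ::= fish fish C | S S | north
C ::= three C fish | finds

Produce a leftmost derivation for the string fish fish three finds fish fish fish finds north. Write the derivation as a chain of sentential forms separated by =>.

S => S S => fish fish C S => fish fish three C fish S => fish fish three finds fish S => fish fish three finds fish S S => fish fish three finds fish fish fish C S => fish fish three finds fish fish fish finds S => fish fish three finds fish fish fish finds north

S => S S   [S ::= S S]
S S => fish fish C S   [S ::= fish fish C]
fish fish C S => fish fish three C fish S   [C ::= three C fish]
fish fish three C fish S => fish fish three finds fish S   [C ::= finds]
fish fish three finds fish S => fish fish three finds fish S S   [S ::= S S]
fish fish three finds fish S S => fish fish three finds fish fish fish C S   [S ::= fish fish C]
fish fish three finds fish fish fish C S => fish fish three finds fish fish fish finds S   [C ::= finds]
fish fish three finds fish fish fish finds S => fish fish three finds fish fish fish finds north   [S ::= north]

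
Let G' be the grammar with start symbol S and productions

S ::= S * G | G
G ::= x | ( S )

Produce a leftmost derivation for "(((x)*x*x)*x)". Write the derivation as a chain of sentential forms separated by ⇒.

S ⇒ G   [S ::= G]
G ⇒ (S)   [G ::= ( S )]
(S) ⇒ (S*G)   [S ::= S * G]
(S*G) ⇒ (G*G)   [S ::= G]
(G*G) ⇒ ((S)*G)   [G ::= ( S )]
((S)*G) ⇒ ((S*G)*G)   [S ::= S * G]
((S*G)*G) ⇒ ((S*G*G)*G)   [S ::= S * G]
((S*G*G)*G) ⇒ ((G*G*G)*G)   [S ::= G]
((G*G*G)*G) ⇒ (((S)*G*G)*G)   [G ::= ( S )]
(((S)*G*G)*G) ⇒ (((G)*G*G)*G)   [S ::= G]
(((G)*G*G)*G) ⇒ (((x)*G*G)*G)   [G ::= x]
(((x)*G*G)*G) ⇒ (((x)*x*G)*G)   [G ::= x]
(((x)*x*G)*G) ⇒ (((x)*x*x)*G)   [G ::= x]
(((x)*x*x)*G) ⇒ (((x)*x*x)*x)   [G ::= x]

S ⇒ G ⇒ (S) ⇒ (S*G) ⇒ (G*G) ⇒ ((S)*G) ⇒ ((S*G)*G) ⇒ ((S*G*G)*G) ⇒ ((G*G*G)*G) ⇒ (((S)*G*G)*G) ⇒ (((G)*G*G)*G) ⇒ (((x)*G*G)*G) ⇒ (((x)*x*G)*G) ⇒ (((x)*x*x)*G) ⇒ (((x)*x*x)*x)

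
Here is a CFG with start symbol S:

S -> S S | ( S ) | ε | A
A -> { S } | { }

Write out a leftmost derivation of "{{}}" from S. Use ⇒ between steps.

S ⇒ A ⇒ {S} ⇒ {A} ⇒ {{}}

S ⇒ A   [S -> A]
A ⇒ {S}   [A -> { S }]
{S} ⇒ {A}   [S -> A]
{A} ⇒ {{}}   [A -> { }]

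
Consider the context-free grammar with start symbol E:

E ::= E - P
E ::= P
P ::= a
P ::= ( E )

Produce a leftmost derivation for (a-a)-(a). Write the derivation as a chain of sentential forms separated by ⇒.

E ⇒ E-P ⇒ P-P ⇒ (E)-P ⇒ (E-P)-P ⇒ (P-P)-P ⇒ (a-P)-P ⇒ (a-a)-P ⇒ (a-a)-(E) ⇒ (a-a)-(P) ⇒ (a-a)-(a)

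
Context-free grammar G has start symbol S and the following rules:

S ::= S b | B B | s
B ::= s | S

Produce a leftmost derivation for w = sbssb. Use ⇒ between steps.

S ⇒ Sb ⇒ BBb ⇒ SBb ⇒ BBBb ⇒ SBBb ⇒ SbBBb ⇒ sbBBb ⇒ sbsBb ⇒ sbssb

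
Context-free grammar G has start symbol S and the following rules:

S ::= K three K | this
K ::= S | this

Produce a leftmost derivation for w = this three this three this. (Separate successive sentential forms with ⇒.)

S ⇒ K three K ⇒ S three K ⇒ K three K three K ⇒ this three K three K ⇒ this three S three K ⇒ this three this three K ⇒ this three this three this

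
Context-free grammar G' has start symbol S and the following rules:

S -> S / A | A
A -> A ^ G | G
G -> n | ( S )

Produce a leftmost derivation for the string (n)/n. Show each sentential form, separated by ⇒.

S⇒S/A⇒A/A⇒G/A⇒(S)/A⇒(A)/A⇒(G)/A⇒(n)/A⇒(n)/G⇒(n)/n

S ⇒ S/A   [S -> S / A]
S/A ⇒ A/A   [S -> A]
A/A ⇒ G/A   [A -> G]
G/A ⇒ (S)/A   [G -> ( S )]
(S)/A ⇒ (A)/A   [S -> A]
(A)/A ⇒ (G)/A   [A -> G]
(G)/A ⇒ (n)/A   [G -> n]
(n)/A ⇒ (n)/G   [A -> G]
(n)/G ⇒ (n)/n   [G -> n]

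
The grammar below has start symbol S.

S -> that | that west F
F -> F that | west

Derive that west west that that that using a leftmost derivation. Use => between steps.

S => that west F   [S -> that west F]
that west F => that west F that   [F -> F that]
that west F that => that west F that that   [F -> F that]
that west F that that => that west F that that that   [F -> F that]
that west F that that that => that west west that that that   [F -> west]

S => that west F => that west F that => that west F that that => that west F that that that => that west west that that that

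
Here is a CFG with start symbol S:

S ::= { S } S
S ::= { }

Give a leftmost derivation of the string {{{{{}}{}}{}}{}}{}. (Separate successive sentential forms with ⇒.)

S ⇒ {S}S   [S ::= { S } S]
{S}S ⇒ {{S}S}S   [S ::= { S } S]
{{S}S}S ⇒ {{{S}S}S}S   [S ::= { S } S]
{{{S}S}S}S ⇒ {{{{S}S}S}S}S   [S ::= { S } S]
{{{{S}S}S}S}S ⇒ {{{{{}}S}S}S}S   [S ::= { }]
{{{{{}}S}S}S}S ⇒ {{{{{}}{}}S}S}S   [S ::= { }]
{{{{{}}{}}S}S}S ⇒ {{{{{}}{}}{}}S}S   [S ::= { }]
{{{{{}}{}}{}}S}S ⇒ {{{{{}}{}}{}}{}}S   [S ::= { }]
{{{{{}}{}}{}}{}}S ⇒ {{{{{}}{}}{}}{}}{}   [S ::= { }]

S⇒{S}S⇒{{S}S}S⇒{{{S}S}S}S⇒{{{{S}S}S}S}S⇒{{{{{}}S}S}S}S⇒{{{{{}}{}}S}S}S⇒{{{{{}}{}}{}}S}S⇒{{{{{}}{}}{}}{}}S⇒{{{{{}}{}}{}}{}}{}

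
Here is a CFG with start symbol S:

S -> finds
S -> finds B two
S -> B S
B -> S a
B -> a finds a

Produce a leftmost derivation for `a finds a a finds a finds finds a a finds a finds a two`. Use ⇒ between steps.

S ⇒ B S ⇒ a finds a S ⇒ a finds a B S ⇒ a finds a a finds a S ⇒ a finds a a finds a finds B two ⇒ a finds a a finds a finds S a two ⇒ a finds a a finds a finds B S a two ⇒ a finds a a finds a finds S a S a two ⇒ a finds a a finds a finds finds a S a two ⇒ a finds a a finds a finds finds a B S a two ⇒ a finds a a finds a finds finds a a finds a S a two ⇒ a finds a a finds a finds finds a a finds a finds a two

S ⇒ B S   [S -> B S]
B S ⇒ a finds a S   [B -> a finds a]
a finds a S ⇒ a finds a B S   [S -> B S]
a finds a B S ⇒ a finds a a finds a S   [B -> a finds a]
a finds a a finds a S ⇒ a finds a a finds a finds B two   [S -> finds B two]
a finds a a finds a finds B two ⇒ a finds a a finds a finds S a two   [B -> S a]
a finds a a finds a finds S a two ⇒ a finds a a finds a finds B S a two   [S -> B S]
a finds a a finds a finds B S a two ⇒ a finds a a finds a finds S a S a two   [B -> S a]
a finds a a finds a finds S a S a two ⇒ a finds a a finds a finds finds a S a two   [S -> finds]
a finds a a finds a finds finds a S a two ⇒ a finds a a finds a finds finds a B S a two   [S -> B S]
a finds a a finds a finds finds a B S a two ⇒ a finds a a finds a finds finds a a finds a S a two   [B -> a finds a]
a finds a a finds a finds finds a a finds a S a two ⇒ a finds a a finds a finds finds a a finds a finds a two   [S -> finds]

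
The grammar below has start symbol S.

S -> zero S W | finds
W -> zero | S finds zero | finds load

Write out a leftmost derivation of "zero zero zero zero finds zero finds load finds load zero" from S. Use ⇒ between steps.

S ⇒ zero S W ⇒ zero zero S W W ⇒ zero zero zero S W W W ⇒ zero zero zero zero S W W W W ⇒ zero zero zero zero finds W W W W ⇒ zero zero zero zero finds zero W W W ⇒ zero zero zero zero finds zero finds load W W ⇒ zero zero zero zero finds zero finds load finds load W ⇒ zero zero zero zero finds zero finds load finds load zero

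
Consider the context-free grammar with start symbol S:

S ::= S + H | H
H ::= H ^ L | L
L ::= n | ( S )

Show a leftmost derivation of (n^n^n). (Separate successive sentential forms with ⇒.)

S⇒H⇒L⇒(S)⇒(H)⇒(H^L)⇒(H^L^L)⇒(L^L^L)⇒(n^L^L)⇒(n^n^L)⇒(n^n^n)

S ⇒ H   [S ::= H]
H ⇒ L   [H ::= L]
L ⇒ (S)   [L ::= ( S )]
(S) ⇒ (H)   [S ::= H]
(H) ⇒ (H^L)   [H ::= H ^ L]
(H^L) ⇒ (H^L^L)   [H ::= H ^ L]
(H^L^L) ⇒ (L^L^L)   [H ::= L]
(L^L^L) ⇒ (n^L^L)   [L ::= n]
(n^L^L) ⇒ (n^n^L)   [L ::= n]
(n^n^L) ⇒ (n^n^n)   [L ::= n]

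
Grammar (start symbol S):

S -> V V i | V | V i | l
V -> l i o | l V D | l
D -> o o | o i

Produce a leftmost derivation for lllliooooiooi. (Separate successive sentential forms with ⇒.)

S ⇒ Vi ⇒ lVDi ⇒ llVDDi ⇒ lllVDDDi ⇒ llllioDDDi ⇒ llllioooDDi ⇒ lllliooooiDi ⇒ lllliooooiooi

S ⇒ Vi   [S -> V i]
Vi ⇒ lVDi   [V -> l V D]
lVDi ⇒ llVDDi   [V -> l V D]
llVDDi ⇒ lllVDDDi   [V -> l V D]
lllVDDDi ⇒ llllioDDDi   [V -> l i o]
llllioDDDi ⇒ llllioooDDi   [D -> o o]
llllioooDDi ⇒ lllliooooiDi   [D -> o i]
lllliooooiDi ⇒ lllliooooiooi   [D -> o o]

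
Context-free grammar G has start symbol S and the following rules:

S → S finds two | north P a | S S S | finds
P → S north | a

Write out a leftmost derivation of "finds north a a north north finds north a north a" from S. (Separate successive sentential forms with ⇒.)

S ⇒ S S S ⇒ finds S S ⇒ finds north P a S ⇒ finds north a a S ⇒ finds north a a north P a ⇒ finds north a a north S north a ⇒ finds north a a north north P a north a ⇒ finds north a a north north S north a north a ⇒ finds north a a north north finds north a north a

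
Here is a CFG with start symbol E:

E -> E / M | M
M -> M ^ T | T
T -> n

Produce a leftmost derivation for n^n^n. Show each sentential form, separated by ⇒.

E ⇒ M   [E -> M]
M ⇒ M^T   [M -> M ^ T]
M^T ⇒ M^T^T   [M -> M ^ T]
M^T^T ⇒ T^T^T   [M -> T]
T^T^T ⇒ n^T^T   [T -> n]
n^T^T ⇒ n^n^T   [T -> n]
n^n^T ⇒ n^n^n   [T -> n]

E ⇒ M ⇒ M^T ⇒ M^T^T ⇒ T^T^T ⇒ n^T^T ⇒ n^n^T ⇒ n^n^n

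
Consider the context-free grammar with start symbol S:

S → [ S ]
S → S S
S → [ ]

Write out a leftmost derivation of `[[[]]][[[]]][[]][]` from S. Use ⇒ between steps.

S⇒SS⇒[S]S⇒[[S]]S⇒[[[]]]S⇒[[[]]]SS⇒[[[]]][S]S⇒[[[]]][[S]]S⇒[[[]]][[[]]]S⇒[[[]]][[[]]]SS⇒[[[]]][[[]]][S]S⇒[[[]]][[[]]][[]]S⇒[[[]]][[[]]][[]][]

S ⇒ SS   [S → S S]
SS ⇒ [S]S   [S → [ S ]]
[S]S ⇒ [[S]]S   [S → [ S ]]
[[S]]S ⇒ [[[]]]S   [S → [ ]]
[[[]]]S ⇒ [[[]]]SS   [S → S S]
[[[]]]SS ⇒ [[[]]][S]S   [S → [ S ]]
[[[]]][S]S ⇒ [[[]]][[S]]S   [S → [ S ]]
[[[]]][[S]]S ⇒ [[[]]][[[]]]S   [S → [ ]]
[[[]]][[[]]]S ⇒ [[[]]][[[]]]SS   [S → S S]
[[[]]][[[]]]SS ⇒ [[[]]][[[]]][S]S   [S → [ S ]]
[[[]]][[[]]][S]S ⇒ [[[]]][[[]]][[]]S   [S → [ ]]
[[[]]][[[]]][[]]S ⇒ [[[]]][[[]]][[]][]   [S → [ ]]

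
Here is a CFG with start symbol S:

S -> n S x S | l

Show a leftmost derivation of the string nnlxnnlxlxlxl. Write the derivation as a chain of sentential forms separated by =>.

S => nSxS => nnSxSxS => nnlxSxS => nnlxnSxSxS => nnlxnnSxSxSxS => nnlxnnlxSxSxS => nnlxnnlxlxSxS => nnlxnnlxlxlxS => nnlxnnlxlxlxl

S => nSxS   [S -> n S x S]
nSxS => nnSxSxS   [S -> n S x S]
nnSxSxS => nnlxSxS   [S -> l]
nnlxSxS => nnlxnSxSxS   [S -> n S x S]
nnlxnSxSxS => nnlxnnSxSxSxS   [S -> n S x S]
nnlxnnSxSxSxS => nnlxnnlxSxSxS   [S -> l]
nnlxnnlxSxSxS => nnlxnnlxlxSxS   [S -> l]
nnlxnnlxlxSxS => nnlxnnlxlxlxS   [S -> l]
nnlxnnlxlxlxS => nnlxnnlxlxlxl   [S -> l]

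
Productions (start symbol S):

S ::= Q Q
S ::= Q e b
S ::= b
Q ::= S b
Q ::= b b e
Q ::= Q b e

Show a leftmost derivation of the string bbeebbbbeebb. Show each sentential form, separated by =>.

S=>QQ=>SbQ=>QebbQ=>bbeebbQ=>bbeebbSb=>bbeebbQebb=>bbeebbbbeebb

S => QQ   [S ::= Q Q]
QQ => SbQ   [Q ::= S b]
SbQ => QebbQ   [S ::= Q e b]
QebbQ => bbeebbQ   [Q ::= b b e]
bbeebbQ => bbeebbSb   [Q ::= S b]
bbeebbSb => bbeebbQebb   [S ::= Q e b]
bbeebbQebb => bbeebbbbeebb   [Q ::= b b e]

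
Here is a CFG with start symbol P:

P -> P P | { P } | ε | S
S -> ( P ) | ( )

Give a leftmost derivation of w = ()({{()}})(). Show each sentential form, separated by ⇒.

P ⇒ PP   [P -> P P]
PP ⇒ SP   [P -> S]
SP ⇒ ()P   [S -> ( )]
()P ⇒ ()PP   [P -> P P]
()PP ⇒ ()SP   [P -> S]
()SP ⇒ ()(P)P   [S -> ( P )]
()(P)P ⇒ ()({P})P   [P -> { P }]
()({P})P ⇒ ()({{P}})P   [P -> { P }]
()({{P}})P ⇒ ()({{S}})P   [P -> S]
()({{S}})P ⇒ ()({{()}})P   [S -> ( )]
()({{()}})P ⇒ ()({{()}})S   [P -> S]
()({{()}})S ⇒ ()({{()}})()   [S -> ( )]

P⇒PP⇒SP⇒()P⇒()PP⇒()SP⇒()(P)P⇒()({P})P⇒()({{P}})P⇒()({{S}})P⇒()({{()}})P⇒()({{()}})S⇒()({{()}})()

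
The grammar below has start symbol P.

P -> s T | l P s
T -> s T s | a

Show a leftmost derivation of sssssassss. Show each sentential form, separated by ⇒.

P ⇒ sT   [P -> s T]
sT ⇒ ssTs   [T -> s T s]
ssTs ⇒ sssTss   [T -> s T s]
sssTss ⇒ ssssTsss   [T -> s T s]
ssssTsss ⇒ sssssTssss   [T -> s T s]
sssssTssss ⇒ sssssassss   [T -> a]

P ⇒ sT ⇒ ssTs ⇒ sssTss ⇒ ssssTsss ⇒ sssssTssss ⇒ sssssassss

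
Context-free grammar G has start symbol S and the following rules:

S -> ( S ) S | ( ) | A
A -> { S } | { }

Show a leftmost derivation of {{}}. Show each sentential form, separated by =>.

S => A   [S -> A]
A => {S}   [A -> { S }]
{S} => {A}   [S -> A]
{A} => {{}}   [A -> { }]

S => A => {S} => {A} => {{}}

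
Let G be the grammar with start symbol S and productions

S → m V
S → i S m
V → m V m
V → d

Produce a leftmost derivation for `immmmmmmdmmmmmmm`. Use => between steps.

S => iSm => imVm => immVmm => immmVmmm => immmmVmmmm => immmmmVmmmmm => immmmmmVmmmmmm => immmmmmmVmmmmmmm => immmmmmmdmmmmmmm

S => iSm   [S → i S m]
iSm => imVm   [S → m V]
imVm => immVmm   [V → m V m]
immVmm => immmVmmm   [V → m V m]
immmVmmm => immmmVmmmm   [V → m V m]
immmmVmmmm => immmmmVmmmmm   [V → m V m]
immmmmVmmmmm => immmmmmVmmmmmm   [V → m V m]
immmmmmVmmmmmm => immmmmmmVmmmmmmm   [V → m V m]
immmmmmmVmmmmmmm => immmmmmmdmmmmmmm   [V → d]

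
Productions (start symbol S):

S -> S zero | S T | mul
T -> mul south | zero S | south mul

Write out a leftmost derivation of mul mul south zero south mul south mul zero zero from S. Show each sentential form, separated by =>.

S => S zero => S zero zero => S T zero zero => S T T zero zero => S zero T T zero zero => S T zero T T zero zero => mul T zero T T zero zero => mul mul south zero T T zero zero => mul mul south zero south mul T zero zero => mul mul south zero south mul south mul zero zero

S => S zero   [S -> S zero]
S zero => S zero zero   [S -> S zero]
S zero zero => S T zero zero   [S -> S T]
S T zero zero => S T T zero zero   [S -> S T]
S T T zero zero => S zero T T zero zero   [S -> S zero]
S zero T T zero zero => S T zero T T zero zero   [S -> S T]
S T zero T T zero zero => mul T zero T T zero zero   [S -> mul]
mul T zero T T zero zero => mul mul south zero T T zero zero   [T -> mul south]
mul mul south zero T T zero zero => mul mul south zero south mul T zero zero   [T -> south mul]
mul mul south zero south mul T zero zero => mul mul south zero south mul south mul zero zero   [T -> south mul]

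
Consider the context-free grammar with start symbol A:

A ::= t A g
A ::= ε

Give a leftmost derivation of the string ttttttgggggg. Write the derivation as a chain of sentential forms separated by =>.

A => tAg   [A ::= t A g]
tAg => ttAgg   [A ::= t A g]
ttAgg => tttAggg   [A ::= t A g]
tttAggg => ttttAgggg   [A ::= t A g]
ttttAgggg => tttttAggggg   [A ::= t A g]
tttttAggggg => ttttttAgggggg   [A ::= t A g]
ttttttAgggggg => ttttttgggggg   [A ::= ε]

A=>tAg=>ttAgg=>tttAggg=>ttttAgggg=>tttttAggggg=>ttttttAgggggg=>ttttttgggggg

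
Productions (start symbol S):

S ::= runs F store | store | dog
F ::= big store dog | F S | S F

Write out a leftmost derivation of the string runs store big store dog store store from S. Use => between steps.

S => runs F store   [S ::= runs F store]
runs F store => runs F S store   [F ::= F S]
runs F S store => runs S F S store   [F ::= S F]
runs S F S store => runs store F S store   [S ::= store]
runs store F S store => runs store big store dog S store   [F ::= big store dog]
runs store big store dog S store => runs store big store dog store store   [S ::= store]

S => runs F store => runs F S store => runs S F S store => runs store F S store => runs store big store dog S store => runs store big store dog store store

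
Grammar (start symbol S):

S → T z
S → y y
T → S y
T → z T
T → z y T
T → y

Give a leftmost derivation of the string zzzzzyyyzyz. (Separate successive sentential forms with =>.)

S => Tz => zTz => zzTz => zzzTz => zzzzTz => zzzzzTz => zzzzzSyz => zzzzzTzyz => zzzzzSyzyz => zzzzzyyyzyz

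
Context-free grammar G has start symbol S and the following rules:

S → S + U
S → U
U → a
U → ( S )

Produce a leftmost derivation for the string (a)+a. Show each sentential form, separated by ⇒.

S ⇒ S+U ⇒ U+U ⇒ (S)+U ⇒ (U)+U ⇒ (a)+U ⇒ (a)+a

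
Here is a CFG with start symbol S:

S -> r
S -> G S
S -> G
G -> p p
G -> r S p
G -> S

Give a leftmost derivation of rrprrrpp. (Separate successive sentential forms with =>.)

S => GS   [S -> G S]
GS => rSpS   [G -> r S p]
rSpS => rrpS   [S -> r]
rrpS => rrpG   [S -> G]
rrpG => rrprSp   [G -> r S p]
rrprSp => rrprGp   [S -> G]
rrprGp => rrprrSpp   [G -> r S p]
rrprrSpp => rrprrrpp   [S -> r]

S => GS => rSpS => rrpS => rrpG => rrprSp => rrprGp => rrprrSpp => rrprrrpp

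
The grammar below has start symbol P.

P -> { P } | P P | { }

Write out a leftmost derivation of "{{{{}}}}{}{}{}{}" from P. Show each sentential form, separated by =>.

P => PP   [P -> P P]
PP => PPP   [P -> P P]
PPP => PPPP   [P -> P P]
PPPP => PPPPP   [P -> P P]
PPPPP => {P}PPPP   [P -> { P }]
{P}PPPP => {{P}}PPPP   [P -> { P }]
{{P}}PPPP => {{{P}}}PPPP   [P -> { P }]
{{{P}}}PPPP => {{{{}}}}PPPP   [P -> { }]
{{{{}}}}PPPP => {{{{}}}}{}PPP   [P -> { }]
{{{{}}}}{}PPP => {{{{}}}}{}{}PP   [P -> { }]
{{{{}}}}{}{}PP => {{{{}}}}{}{}{}P   [P -> { }]
{{{{}}}}{}{}{}P => {{{{}}}}{}{}{}{}   [P -> { }]

P => PP => PPP => PPPP => PPPPP => {P}PPPP => {{P}}PPPP => {{{P}}}PPPP => {{{{}}}}PPPP => {{{{}}}}{}PPP => {{{{}}}}{}{}PP => {{{{}}}}{}{}{}P => {{{{}}}}{}{}{}{}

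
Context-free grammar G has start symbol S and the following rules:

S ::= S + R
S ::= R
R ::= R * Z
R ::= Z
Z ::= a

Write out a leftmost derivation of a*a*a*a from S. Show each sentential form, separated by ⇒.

S ⇒ R   [S ::= R]
R ⇒ R*Z   [R ::= R * Z]
R*Z ⇒ R*Z*Z   [R ::= R * Z]
R*Z*Z ⇒ R*Z*Z*Z   [R ::= R * Z]
R*Z*Z*Z ⇒ Z*Z*Z*Z   [R ::= Z]
Z*Z*Z*Z ⇒ a*Z*Z*Z   [Z ::= a]
a*Z*Z*Z ⇒ a*a*Z*Z   [Z ::= a]
a*a*Z*Z ⇒ a*a*a*Z   [Z ::= a]
a*a*a*Z ⇒ a*a*a*a   [Z ::= a]

S ⇒ R ⇒ R*Z ⇒ R*Z*Z ⇒ R*Z*Z*Z ⇒ Z*Z*Z*Z ⇒ a*Z*Z*Z ⇒ a*a*Z*Z ⇒ a*a*a*Z ⇒ a*a*a*a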